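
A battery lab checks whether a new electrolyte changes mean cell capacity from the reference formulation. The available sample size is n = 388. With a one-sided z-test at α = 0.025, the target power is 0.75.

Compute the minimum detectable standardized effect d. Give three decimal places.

d ≈ 0.134

Required noncentrality: δ = z_{0.025} + z_{0.25} = 1.960 + 0.674 = 2.634.
δ = d·√n ⇒ d = δ/√n = 2.634/√388 = 0.1337.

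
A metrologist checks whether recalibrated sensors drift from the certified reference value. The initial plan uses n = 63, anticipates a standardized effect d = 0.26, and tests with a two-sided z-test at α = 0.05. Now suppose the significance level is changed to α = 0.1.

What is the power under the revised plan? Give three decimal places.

δ = d·√n = 0.26 × √63 = 2.0637 (unchanged). New critical value: z_{0.05} = 1.645.
Revised power = Φ(δ − 1.645) + Φ(−δ − 1.645) = Φ(0.419) + Φ(-3.709) = 0.6623 + 0.0001 = 0.6624.

Power ≈ 0.662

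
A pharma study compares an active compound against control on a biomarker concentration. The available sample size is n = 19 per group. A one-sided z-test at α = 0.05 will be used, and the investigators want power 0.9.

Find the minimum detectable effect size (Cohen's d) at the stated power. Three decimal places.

Need Φ(δ − 1.645) = 0.9, so δ = 1.645 + 1.282 = 2.926.
δ = d·√(n/2) ⇒ d = δ/√(n/2) = 2.926/√(19/2) = 0.9495.

d ≈ 0.949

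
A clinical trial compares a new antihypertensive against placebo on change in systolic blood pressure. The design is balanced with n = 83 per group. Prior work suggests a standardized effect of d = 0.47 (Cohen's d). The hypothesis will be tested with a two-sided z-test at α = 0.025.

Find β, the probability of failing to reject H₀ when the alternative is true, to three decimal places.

Noncentrality parameter: δ = d·√(n/2) = 0.47 × √(83/2) = 3.0278
Two-sided α = 0.025 → critical value z_{0.0125} = 2.241.
Power = Φ(δ − 2.241) + Φ(−δ − 2.241) = Φ(0.786) + Φ(-5.269) = 0.7842 + 0.0000 = 0.7842.
Type II error: β = 1 − power = 1 − 0.7842 = 0.2158.

β ≈ 0.216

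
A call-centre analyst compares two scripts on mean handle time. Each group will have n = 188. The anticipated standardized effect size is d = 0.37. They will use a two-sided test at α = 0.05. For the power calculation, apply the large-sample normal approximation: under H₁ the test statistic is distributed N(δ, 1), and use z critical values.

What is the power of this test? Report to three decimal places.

Noncentrality parameter: δ = d·√(n/2) = 0.37 × √(188/2) = 3.5873
Critical value for a two-sided test at α = 0.05: z_{α/2} = 1.960.
Power = Φ(δ − 1.960) + Φ(−δ − 1.960) = Φ(1.627) + Φ(-5.547) = 0.9482 + 0.0000 = 0.9482.

Power ≈ 0.948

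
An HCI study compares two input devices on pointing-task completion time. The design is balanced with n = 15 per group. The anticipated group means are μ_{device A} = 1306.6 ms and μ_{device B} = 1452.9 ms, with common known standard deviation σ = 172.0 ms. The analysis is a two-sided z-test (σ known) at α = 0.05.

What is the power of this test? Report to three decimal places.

Power ≈ 0.644

Standardized effect: d = |μ_{device A} − μ_{device B}| / σ = |1306.6 − 1452.9| / 172.0 = 0.8506
Noncentrality parameter: δ = d·√(n/2) = 0.8506 × √(15/2) = 2.3294
Critical value for a two-sided test at α = 0.05: z_{α/2} = 1.960.
Power = Φ(δ − 1.960) + Φ(−δ − 1.960) = Φ(0.369) + Φ(-4.289) = 0.6441 + 0.0000 = 0.6441.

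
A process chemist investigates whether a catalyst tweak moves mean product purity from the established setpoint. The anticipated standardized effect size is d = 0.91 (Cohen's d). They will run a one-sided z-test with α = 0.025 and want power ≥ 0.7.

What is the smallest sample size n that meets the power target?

n = 8

Set Φ(δ − 1.960) = 0.7; then δ − 1.960 = Φ⁻¹(0.7) = 0.524, giving δ = 2.484.
δ = d·√n ⇒ n = (δ/d)² = (2.484 / 0.91)² = 7.45.
Rounding up, n = 8.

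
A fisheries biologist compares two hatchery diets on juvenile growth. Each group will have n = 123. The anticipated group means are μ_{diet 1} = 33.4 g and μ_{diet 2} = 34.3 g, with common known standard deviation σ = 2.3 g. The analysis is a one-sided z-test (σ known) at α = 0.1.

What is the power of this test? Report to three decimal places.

Power ≈ 0.963

Standardized effect: d = |μ_{diet 1} − μ_{diet 2}| / σ = |33.4 − 34.3| / 2.3 = 0.3913
Noncentrality parameter: δ = d·√(n/2) = 0.3913 × √(123/2) = 3.0687
Critical value for a one-sided test at α = 0.1: z_α = 1.282.
Power = Φ(δ − 1.282) = Φ(1.787) = 0.9630.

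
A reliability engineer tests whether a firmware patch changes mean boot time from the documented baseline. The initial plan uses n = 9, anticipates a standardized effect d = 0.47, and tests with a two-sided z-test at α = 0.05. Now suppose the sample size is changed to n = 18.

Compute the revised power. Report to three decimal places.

With n = 18: δ = d·√n = 0.47 × √18 = 1.9940. Critical value z_{0.025} = 1.960.
Revised power = Φ(δ − 1.960) + Φ(−δ − 1.960) = Φ(0.034) + Φ(-3.954) = 0.5136 + 0.0000 = 0.5136.

Power ≈ 0.514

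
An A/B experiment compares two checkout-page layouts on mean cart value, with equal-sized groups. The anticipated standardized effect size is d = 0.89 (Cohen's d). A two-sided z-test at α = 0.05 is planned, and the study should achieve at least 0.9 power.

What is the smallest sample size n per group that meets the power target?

Set Φ(δ − 1.960) = 0.9; then δ − 1.960 = Φ⁻¹(0.9) = 1.282, giving δ = 3.242.
(Ignoring the negligible lower-tail rejection probability gives the usual closed-form inversion.)
δ = d·√(n/2) ⇒ n = 2(δ/d)² = 2 × (3.242 / 0.89)² = 26.53.
Round up to the next whole unit.

n = 27 per group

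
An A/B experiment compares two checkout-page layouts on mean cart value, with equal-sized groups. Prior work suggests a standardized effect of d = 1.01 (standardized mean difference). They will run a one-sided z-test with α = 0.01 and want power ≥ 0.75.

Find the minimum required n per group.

n = 18 per group

For power 0.75 need Φ(δ − z_{0.01}) = 0.75, so δ = z_{0.01} + z_{0.25} = 2.326 + 0.674 = 3.001.
δ = d·√(n/2) ⇒ n = 2(δ/d)² = 2 × (3.001 / 1.01)² = 17.66.
Rounding up, n = 18 per group.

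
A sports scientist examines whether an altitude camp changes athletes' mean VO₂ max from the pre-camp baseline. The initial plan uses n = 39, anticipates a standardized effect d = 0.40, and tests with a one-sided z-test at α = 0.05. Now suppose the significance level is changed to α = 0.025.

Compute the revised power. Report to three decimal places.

δ = d·√n = 0.40 × √39 = 2.4980 (unchanged). New critical value: z_{0.025} = 1.960.
Revised power = P(Z > 1.960 − δ) = Φ(0.538) = 0.7047.

Power ≈ 0.705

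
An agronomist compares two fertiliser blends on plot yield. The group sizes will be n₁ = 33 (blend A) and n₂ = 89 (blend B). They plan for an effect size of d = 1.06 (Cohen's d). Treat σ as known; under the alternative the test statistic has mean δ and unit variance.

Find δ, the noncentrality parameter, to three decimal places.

δ = d / √(1/n₁ + 1/n₂) = 1.06 / √(1/33 + 1/89) = 5.2009

δ ≈ 5.201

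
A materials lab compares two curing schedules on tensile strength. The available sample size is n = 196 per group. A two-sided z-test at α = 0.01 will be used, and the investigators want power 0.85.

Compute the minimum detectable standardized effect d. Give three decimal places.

Need Φ(δ − 2.576) = 0.85, so δ = 2.576 + 1.036 = 3.612.
(Lower-tail contribution to power is negligible for δ > 0.)
δ = d·√(n/2) ⇒ d = δ/√(n/2) = 3.612/√(196/2) = 0.3649.

d ≈ 0.365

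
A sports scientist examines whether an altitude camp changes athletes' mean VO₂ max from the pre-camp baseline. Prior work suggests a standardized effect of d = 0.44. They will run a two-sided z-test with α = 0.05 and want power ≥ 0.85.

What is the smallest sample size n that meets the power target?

n = 47

Set Φ(δ − 1.960) = 0.85; then δ − 1.960 = Φ⁻¹(0.85) = 1.036, giving δ = 2.996.
(The Φ(−δ − z_{α/2}) term is vanishingly small for δ > 0 and is dropped in the standard sample-size formula.)
δ = d·√n ⇒ n = (δ/d)² = (2.996 / 0.44)² = 46.38.
Rounding up, n = 47.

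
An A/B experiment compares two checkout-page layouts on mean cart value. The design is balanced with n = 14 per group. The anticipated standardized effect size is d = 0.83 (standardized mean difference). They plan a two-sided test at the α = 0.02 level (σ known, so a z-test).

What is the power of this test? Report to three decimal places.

Noncentrality parameter: δ = d·√(n/2) = 0.83 × √(14/2) = 2.1960
Critical value for a two-sided test at α = 0.02: z_{α/2} = 2.326.
Power = Φ(δ − 2.326) + Φ(−δ − 2.326) = Φ(-0.130) + Φ(-4.522) = 0.4481 + 0.0000 = 0.4481.

Power ≈ 0.448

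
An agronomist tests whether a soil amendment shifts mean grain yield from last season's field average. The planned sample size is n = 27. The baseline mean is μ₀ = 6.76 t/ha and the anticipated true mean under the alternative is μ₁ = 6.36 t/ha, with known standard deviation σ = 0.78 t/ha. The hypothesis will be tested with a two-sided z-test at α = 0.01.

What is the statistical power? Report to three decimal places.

Power ≈ 0.535

Standardized effect: d = |μ₁ − μ₀| / σ = |6.36 − 6.76| / 0.78 = 0.5128
Noncentrality parameter: δ = d·√n = 0.5128 × √27 = 2.6647
Critical value for a two-sided test at α = 0.01: z_{α/2} = 2.576.
Power = Φ(δ − 2.576) + Φ(−δ − 2.576) = Φ(0.089) + Φ(-5.241) = 0.5354 + 0.0000 = 0.5354.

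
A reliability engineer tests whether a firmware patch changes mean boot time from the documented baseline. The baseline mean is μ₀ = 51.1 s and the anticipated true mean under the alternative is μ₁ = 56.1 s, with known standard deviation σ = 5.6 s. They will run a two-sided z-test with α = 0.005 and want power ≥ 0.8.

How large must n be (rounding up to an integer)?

n = 17

Standardized effect: d = |μ₁ − μ₀| / σ = |56.1 − 51.1| / 5.6 = 0.8929
Set Φ(δ − 2.807) = 0.8; then δ − 2.807 = Φ⁻¹(0.8) = 0.842, giving δ = 3.649.
(The Φ(−δ − z_{α/2}) term is vanishingly small for δ > 0 and is dropped in the standard sample-size formula.)
δ = d·√n ⇒ n = (δ/d)² = (3.649 / 0.8929)² = 16.70.
Round up to the next whole unit.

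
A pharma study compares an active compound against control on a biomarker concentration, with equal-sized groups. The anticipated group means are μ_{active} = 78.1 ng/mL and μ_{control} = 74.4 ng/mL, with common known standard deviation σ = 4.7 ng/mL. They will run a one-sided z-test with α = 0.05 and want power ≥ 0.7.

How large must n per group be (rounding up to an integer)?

Standardized effect: d = |μ_{active} − μ_{control}| / σ = |78.1 − 74.4| / 4.7 = 0.7872
Set Φ(δ − 1.645) = 0.7; then δ − 1.645 = Φ⁻¹(0.7) = 0.524, giving δ = 2.169.
δ = d·√(n/2) ⇒ n = 2(δ/d)² = 2 × (2.169 / 0.7872)² = 15.19.
Round up to the next whole unit.

n = 16 per group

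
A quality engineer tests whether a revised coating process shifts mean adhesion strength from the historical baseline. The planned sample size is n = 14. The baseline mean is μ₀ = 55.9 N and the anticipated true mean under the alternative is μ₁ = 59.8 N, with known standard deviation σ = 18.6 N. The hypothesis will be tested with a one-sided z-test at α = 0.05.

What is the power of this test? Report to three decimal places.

Standardized effect: d = |μ₁ − μ₀| / σ = |59.8 − 55.9| / 18.6 = 0.2097
Noncentrality parameter: δ = d·√n = 0.2097 × √14 = 0.7845
Critical value for a one-sided test at α = 0.05: z_α = 1.645.
Power = P(Z > 1.645 − δ) = Φ(-0.860) = 0.1948.

Power ≈ 0.195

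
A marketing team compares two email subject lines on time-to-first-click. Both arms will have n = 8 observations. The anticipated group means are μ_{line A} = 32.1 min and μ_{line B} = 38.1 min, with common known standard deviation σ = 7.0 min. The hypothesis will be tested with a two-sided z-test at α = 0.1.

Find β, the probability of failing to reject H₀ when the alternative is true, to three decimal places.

Standardized effect: d = |μ_{line A} − μ_{line B}| / σ = |32.1 − 38.1| / 7.0 = 0.8571
Noncentrality parameter: δ = d·√(n/2) = 0.8571 × √(8/2) = 1.7143
Two-sided α = 0.1 → critical value z_{0.05} = 1.645.
Power = Φ(δ − 1.645) + Φ(−δ − 1.645) = Φ(0.069) + Φ(-3.359) = 0.5277 + 0.0004 = 0.5281.
Type II error: β = 1 − power = 1 − 0.5281 = 0.4719.

β ≈ 0.472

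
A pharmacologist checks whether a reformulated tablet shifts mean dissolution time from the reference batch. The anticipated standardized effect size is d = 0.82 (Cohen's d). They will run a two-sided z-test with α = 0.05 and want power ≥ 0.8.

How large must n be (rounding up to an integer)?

n = 12

Set Φ(δ − 1.960) = 0.8; then δ − 1.960 = Φ⁻¹(0.8) = 0.842, giving δ = 2.802.
(For δ > 0 the lower-tail rejection region contributes negligibly to power, so the one-term inversion is standard.)
δ = d·√n ⇒ n = (δ/d)² = (2.802 / 0.82)² = 11.67.
Round up to the next whole unit.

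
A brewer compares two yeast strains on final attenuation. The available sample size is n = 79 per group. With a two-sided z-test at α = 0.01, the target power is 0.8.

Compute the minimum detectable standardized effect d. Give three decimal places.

d ≈ 0.544

Required noncentrality: δ = z_{0.005} + z_{0.20} = 2.576 + 0.842 = 3.417.
(Lower-tail contribution to power is negligible for δ > 0.)
δ = d·√(n/2) ⇒ d = δ/√(n/2) = 3.417/√(79/2) = 0.5438.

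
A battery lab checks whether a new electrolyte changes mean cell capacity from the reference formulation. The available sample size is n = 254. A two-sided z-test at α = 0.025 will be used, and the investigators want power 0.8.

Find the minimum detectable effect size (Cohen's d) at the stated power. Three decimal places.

d ≈ 0.193

Required noncentrality: δ = z_{0.0125} + z_{0.20} = 2.241 + 0.842 = 3.083.
(Lower-tail contribution to power is negligible for δ > 0.)
δ = d·√n ⇒ d = δ/√n = 3.083/√254 = 0.1934.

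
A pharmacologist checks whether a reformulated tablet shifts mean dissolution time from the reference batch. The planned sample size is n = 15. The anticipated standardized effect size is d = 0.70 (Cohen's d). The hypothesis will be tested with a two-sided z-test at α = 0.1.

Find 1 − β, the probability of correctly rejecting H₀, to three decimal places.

Power ≈ 0.857

Noncentrality parameter: λ = d·√n = 0.70 × √15 = 2.7111
Two-sided α = 0.1 → critical value z_{0.05} = 1.645.
Power = Φ(λ − 1.645) + Φ(−λ − 1.645) = Φ(1.066) + Φ(-4.356) = 0.8568 + 0.0000 = 0.8568.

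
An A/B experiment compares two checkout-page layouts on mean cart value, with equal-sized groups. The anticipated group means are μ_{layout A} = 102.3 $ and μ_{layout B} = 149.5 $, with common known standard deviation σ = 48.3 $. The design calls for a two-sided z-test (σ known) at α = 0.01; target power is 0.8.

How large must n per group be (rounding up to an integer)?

Standardized effect: d = |μ_{layout A} − μ_{layout B}| / σ = |102.3 − 149.5| / 48.3 = 0.9772
For power 0.8 need Φ(δ − z_{0.005}) = 0.8, so δ = z_{0.005} + z_{0.20} = 2.576 + 0.842 = 3.417.
(For δ > 0 the lower-tail rejection region contributes negligibly to power, so the one-term inversion is standard.)
δ = d·√(n/2) ⇒ n = 2(δ/d)² = 2 × (3.417 / 0.9772)² = 24.46.
Rounding up, n = 25 per group.

n = 25 per group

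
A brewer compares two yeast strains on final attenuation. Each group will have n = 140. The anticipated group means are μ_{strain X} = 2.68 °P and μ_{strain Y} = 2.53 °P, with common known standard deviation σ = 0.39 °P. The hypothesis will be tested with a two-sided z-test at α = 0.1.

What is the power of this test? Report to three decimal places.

Power ≈ 0.942

Standardized effect: d = |μ_{strain X} − μ_{strain Y}| / σ = |2.68 − 2.53| / 0.39 = 0.3846
Noncentrality parameter: δ = d·√(n/2) = 0.3846 × √(140/2) = 3.2179
Two-sided α = 0.1 → critical value z_{0.05} = 1.645.
Power = Φ(δ − 1.645) + Φ(−δ − 1.645) = Φ(1.573) + Φ(-4.863) = 0.9421 + 0.0000 = 0.9421.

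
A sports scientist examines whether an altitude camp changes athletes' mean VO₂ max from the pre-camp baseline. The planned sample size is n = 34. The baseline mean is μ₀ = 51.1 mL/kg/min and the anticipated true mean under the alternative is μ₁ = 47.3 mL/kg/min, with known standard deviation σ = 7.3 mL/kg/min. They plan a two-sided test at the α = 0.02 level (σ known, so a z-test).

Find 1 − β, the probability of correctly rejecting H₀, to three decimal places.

Standardized effect: d = |μ₁ − μ₀| / σ = |47.3 − 51.1| / 7.3 = 0.5205
Noncentrality parameter: λ = d·√n = 0.5205 × √34 = 3.0353
Critical value for a two-sided test at α = 0.02: z_{α/2} = 2.326.
Power = Φ(λ − 2.326) + Φ(−λ − 2.326) = Φ(0.709) + Φ(-5.362) = 0.7608 + 0.0000 = 0.7608.

Power ≈ 0.761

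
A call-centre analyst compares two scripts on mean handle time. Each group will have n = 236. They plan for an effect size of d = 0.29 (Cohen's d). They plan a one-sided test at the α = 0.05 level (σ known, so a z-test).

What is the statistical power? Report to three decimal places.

Noncentrality parameter: δ = d·√(n/2) = 0.29 × √(236/2) = 3.1502
One-sided α = 0.05 → critical value z_{0.05} = 1.645.
Power = Φ(δ − 1.645) = Φ(1.505) = 0.9339.

Power ≈ 0.934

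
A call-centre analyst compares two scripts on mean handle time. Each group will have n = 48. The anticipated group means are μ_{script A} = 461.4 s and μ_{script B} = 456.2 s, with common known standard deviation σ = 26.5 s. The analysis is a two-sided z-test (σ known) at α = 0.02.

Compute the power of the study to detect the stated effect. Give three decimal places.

Power ≈ 0.087

Standardized effect: d = |μ_{script A} − μ_{script B}| / σ = |461.4 − 456.2| / 26.5 = 0.1962
Noncentrality parameter: δ = d·√(n/2) = 0.1962 × √(48/2) = 0.9613
Two-sided α = 0.02 → critical value z_{0.01} = 2.326.
Power = Φ(δ − 2.326) + Φ(−δ − 2.326) = Φ(-1.365) + Φ(-3.288) = 0.0861 + 0.0005 = 0.0866.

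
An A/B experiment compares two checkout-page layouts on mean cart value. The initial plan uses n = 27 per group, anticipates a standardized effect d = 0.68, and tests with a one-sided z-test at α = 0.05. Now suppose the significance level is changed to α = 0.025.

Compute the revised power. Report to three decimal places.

Power ≈ 0.705

δ = d·√(n/2) = 0.68 × √(27/2) = 2.4985 (unchanged). New critical value: z_{0.025} = 1.960.
Revised power = P(Z > 1.960 − δ) = Φ(0.539) = 0.7049.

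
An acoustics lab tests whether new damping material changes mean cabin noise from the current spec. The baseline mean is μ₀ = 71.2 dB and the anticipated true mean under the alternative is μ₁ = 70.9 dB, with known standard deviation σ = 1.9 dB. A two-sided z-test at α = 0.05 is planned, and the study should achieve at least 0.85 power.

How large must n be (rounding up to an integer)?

n = 361

Standardized effect: d = |μ₁ − μ₀| / σ = |70.9 − 71.2| / 1.9 = 0.1579
Set Φ(δ − 1.960) = 0.85; then δ − 1.960 = Φ⁻¹(0.85) = 1.036, giving δ = 2.996.
(The Φ(−δ − z_{α/2}) term is vanishingly small for δ > 0 and is dropped in the standard sample-size formula.)
δ = d·√n ⇒ n = (δ/d)² = (2.996 / 0.1579)² = 360.13.
Rounding up, n = 361.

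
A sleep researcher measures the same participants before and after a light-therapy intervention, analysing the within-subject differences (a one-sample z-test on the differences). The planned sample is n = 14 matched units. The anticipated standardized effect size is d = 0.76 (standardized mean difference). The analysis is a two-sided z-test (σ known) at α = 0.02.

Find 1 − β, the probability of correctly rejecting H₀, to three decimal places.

Power ≈ 0.698

Noncentrality parameter: λ = d·√n = 0.76 × √14 = 2.8437
Two-sided α = 0.02 → critical value z_{0.01} = 2.326.
Power = Φ(λ − 2.326) + Φ(−λ − 2.326) = Φ(0.517) + Φ(-5.170) = 0.6975 + 0.0000 = 0.6975.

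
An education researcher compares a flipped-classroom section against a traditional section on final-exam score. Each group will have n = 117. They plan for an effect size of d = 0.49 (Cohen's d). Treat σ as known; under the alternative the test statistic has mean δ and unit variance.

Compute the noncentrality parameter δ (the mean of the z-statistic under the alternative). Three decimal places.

δ ≈ 3.748

δ = d·√(n/2) = 0.49 × √(117/2) = 3.7478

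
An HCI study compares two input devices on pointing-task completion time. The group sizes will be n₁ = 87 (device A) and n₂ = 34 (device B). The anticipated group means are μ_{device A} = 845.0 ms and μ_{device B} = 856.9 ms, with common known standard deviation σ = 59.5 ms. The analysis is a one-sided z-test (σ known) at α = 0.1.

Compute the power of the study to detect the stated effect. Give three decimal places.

Standardized effect: d = |μ_{device A} − μ_{device B}| / σ = |845.0 − 856.9| / 59.5 = 0.2000
Noncentrality parameter: δ = d / √(1/n₁ + 1/n₂) = 0.2000 / √(1/87 + 1/34) = 0.9889
Critical value for a one-sided test at α = 0.1: z_α = 1.282.
Power = Φ(δ − 1.282) = Φ(-0.293) = 0.3849.

Power ≈ 0.385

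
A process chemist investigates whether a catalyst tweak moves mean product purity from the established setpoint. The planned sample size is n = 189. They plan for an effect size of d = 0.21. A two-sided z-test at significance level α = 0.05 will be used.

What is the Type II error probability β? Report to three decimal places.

β ≈ 0.177

Noncentrality parameter: δ = d·√n = 0.21 × √189 = 2.8870
Two-sided α = 0.05 → critical value z_{0.025} = 1.960.
Power = Φ(δ − 1.960) + Φ(−δ − 1.960) = Φ(0.927) + Φ(-4.847) = 0.8231 + 0.0000 = 0.8231.
Type II error: β = 1 − power = 1 − 0.8231 = 0.1769.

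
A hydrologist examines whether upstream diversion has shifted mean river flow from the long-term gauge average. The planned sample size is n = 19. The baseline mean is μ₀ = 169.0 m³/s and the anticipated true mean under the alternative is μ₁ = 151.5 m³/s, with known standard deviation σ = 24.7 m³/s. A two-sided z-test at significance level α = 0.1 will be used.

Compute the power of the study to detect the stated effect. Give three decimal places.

Power ≈ 0.926

Standardized effect: d = |μ₁ − μ₀| / σ = |151.5 − 169.0| / 24.7 = 0.7085
Noncentrality parameter: δ = d·√n = 0.7085 × √19 = 3.0883
Two-sided α = 0.1 → critical value z_{0.05} = 1.645.
Power = Φ(δ − 1.645) + Φ(−δ − 1.645) = Φ(1.443) + Φ(-4.733) = 0.9256 + 0.0000 = 0.9256.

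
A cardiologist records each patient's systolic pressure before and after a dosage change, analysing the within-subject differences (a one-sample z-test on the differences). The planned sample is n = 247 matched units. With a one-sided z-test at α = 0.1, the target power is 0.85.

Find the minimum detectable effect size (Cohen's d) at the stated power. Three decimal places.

Required noncentrality: δ = z_{0.1} + z_{0.15} = 1.282 + 1.036 = 2.318.
δ = d·√n ⇒ d = δ/√n = 2.318/√247 = 0.1475.

d ≈ 0.147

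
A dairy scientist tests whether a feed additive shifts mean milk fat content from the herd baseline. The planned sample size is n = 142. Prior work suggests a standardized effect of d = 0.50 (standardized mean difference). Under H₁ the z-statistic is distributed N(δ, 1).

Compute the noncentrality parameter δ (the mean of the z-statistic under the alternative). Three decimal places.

δ ≈ 5.958

The noncentrality parameter scales effect size by the design's sample-size factor: δ = d·√n = 0.50 × √142 = 5.9582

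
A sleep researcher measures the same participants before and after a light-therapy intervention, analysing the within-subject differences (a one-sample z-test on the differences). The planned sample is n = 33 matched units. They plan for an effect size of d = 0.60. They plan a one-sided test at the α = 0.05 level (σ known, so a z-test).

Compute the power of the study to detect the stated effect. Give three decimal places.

Noncentrality parameter: δ = d·√n = 0.60 × √33 = 3.4467
One-sided α = 0.05 → critical value z_{0.05} = 1.645.
Power = Φ(δ − 1.645) = Φ(1.802) = 0.9642.

Power ≈ 0.964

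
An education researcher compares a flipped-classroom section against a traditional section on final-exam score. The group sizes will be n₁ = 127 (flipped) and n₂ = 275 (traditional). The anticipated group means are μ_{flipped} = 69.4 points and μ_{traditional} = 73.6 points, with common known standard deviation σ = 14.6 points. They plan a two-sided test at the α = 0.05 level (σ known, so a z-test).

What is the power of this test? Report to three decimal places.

Standardized effect: d = |μ_{flipped} − μ_{traditional}| / σ = |69.4 − 73.6| / 14.6 = 0.2877
Noncentrality parameter: δ = d / √(1/n₁ + 1/n₂) = 0.2877 / √(1/127 + 1/275) = 2.6813
Critical value for a two-sided test at α = 0.05: z_{α/2} = 1.960.
Power = Φ(δ − 1.960) + Φ(−δ − 1.960) = Φ(0.721) + Φ(-4.641) = 0.7647 + 0.0000 = 0.7647.

Power ≈ 0.765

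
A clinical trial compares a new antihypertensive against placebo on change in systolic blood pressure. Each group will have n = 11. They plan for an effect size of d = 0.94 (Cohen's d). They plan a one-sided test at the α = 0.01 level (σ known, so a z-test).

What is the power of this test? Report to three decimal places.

Noncentrality parameter: δ = d·√(n/2) = 0.94 × √(11/2) = 2.2045
Critical value for a one-sided test at α = 0.01: z_α = 2.326.
Power = Φ(δ − 2.326) = Φ(-0.122) = 0.4515.

Power ≈ 0.452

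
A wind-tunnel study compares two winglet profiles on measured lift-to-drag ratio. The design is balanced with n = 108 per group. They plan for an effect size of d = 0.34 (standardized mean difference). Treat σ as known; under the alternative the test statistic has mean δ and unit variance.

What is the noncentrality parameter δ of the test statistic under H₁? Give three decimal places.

δ ≈ 2.498

The noncentrality parameter scales effect size by the design's sample-size factor: δ = d·√(n/2) = 0.34 × √(108/2) = 2.4985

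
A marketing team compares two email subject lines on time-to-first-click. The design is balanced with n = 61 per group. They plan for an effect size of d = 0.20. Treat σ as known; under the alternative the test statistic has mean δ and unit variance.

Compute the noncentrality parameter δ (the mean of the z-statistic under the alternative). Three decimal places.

δ ≈ 1.105

The noncentrality parameter scales effect size by the design's sample-size factor: δ = d·√(n/2) = 0.20 × √(61/2) = 1.1045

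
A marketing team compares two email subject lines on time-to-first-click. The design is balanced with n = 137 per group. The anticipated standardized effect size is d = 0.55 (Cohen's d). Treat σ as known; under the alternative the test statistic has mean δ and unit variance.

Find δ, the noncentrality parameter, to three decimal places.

The noncentrality parameter scales effect size by the design's sample-size factor: δ = d·√(n/2) = 0.55 × √(137/2) = 4.5521

δ ≈ 4.552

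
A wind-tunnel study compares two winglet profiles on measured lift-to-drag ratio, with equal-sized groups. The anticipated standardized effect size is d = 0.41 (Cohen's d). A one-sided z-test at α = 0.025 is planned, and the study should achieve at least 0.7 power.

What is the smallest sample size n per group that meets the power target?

Set Φ(δ − 1.960) = 0.7; then δ − 1.960 = Φ⁻¹(0.7) = 0.524, giving δ = 2.484.
δ = d·√(n/2) ⇒ n = 2(δ/d)² = 2 × (2.484 / 0.41)² = 73.43.
Round up to the next whole unit.

n = 74 per group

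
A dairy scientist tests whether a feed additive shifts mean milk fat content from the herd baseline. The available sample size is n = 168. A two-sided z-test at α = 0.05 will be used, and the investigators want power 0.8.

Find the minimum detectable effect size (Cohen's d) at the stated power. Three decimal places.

Required noncentrality: δ = z_{0.025} + z_{0.20} = 1.960 + 0.842 = 2.802.
(The second rejection-region term Φ(−δ − z_{α/2}) is negligible and dropped.)
δ = d·√n ⇒ d = δ/√n = 2.802/√168 = 0.2161.

d ≈ 0.216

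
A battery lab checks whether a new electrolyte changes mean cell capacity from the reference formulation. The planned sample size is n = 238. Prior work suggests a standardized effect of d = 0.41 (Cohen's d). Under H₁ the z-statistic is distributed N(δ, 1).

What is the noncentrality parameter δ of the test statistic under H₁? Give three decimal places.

δ ≈ 6.325

δ = d·√n = 0.41 × √238 = 6.3252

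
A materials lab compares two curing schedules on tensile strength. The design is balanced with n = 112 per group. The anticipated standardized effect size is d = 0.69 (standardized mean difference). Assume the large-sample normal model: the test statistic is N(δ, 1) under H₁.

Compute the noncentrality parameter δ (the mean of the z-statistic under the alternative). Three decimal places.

The noncentrality parameter scales effect size by the design's sample-size factor: δ = d·√(n/2) = 0.69 × √(112/2) = 5.1635

δ ≈ 5.163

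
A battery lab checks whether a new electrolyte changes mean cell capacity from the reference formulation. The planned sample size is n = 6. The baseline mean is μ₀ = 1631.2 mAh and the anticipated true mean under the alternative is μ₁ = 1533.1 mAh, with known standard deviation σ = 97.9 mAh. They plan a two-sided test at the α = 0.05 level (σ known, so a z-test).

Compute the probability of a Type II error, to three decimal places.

Standardized effect: d = |μ₁ − μ₀| / σ = |1533.1 − 1631.2| / 97.9 = 1.0020
Noncentrality parameter: δ = d·√n = 1.0020 × √6 = 2.4545
Critical value for a two-sided test at α = 0.05: z_{α/2} = 1.960.
Power = Φ(δ − 1.960) + Φ(−δ − 1.960) = Φ(0.495) + Φ(-4.414) = 0.6895 + 0.0000 = 0.6895.
Type II error: β = 1 − power = 1 − 0.6895 = 0.3105.

β ≈ 0.310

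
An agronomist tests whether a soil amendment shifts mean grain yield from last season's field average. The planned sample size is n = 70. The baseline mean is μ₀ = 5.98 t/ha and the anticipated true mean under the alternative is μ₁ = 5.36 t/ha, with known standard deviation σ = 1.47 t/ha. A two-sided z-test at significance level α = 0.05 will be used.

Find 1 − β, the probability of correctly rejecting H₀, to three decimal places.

Standardized effect: d = |μ₁ − μ₀| / σ = |5.36 − 5.98| / 1.47 = 0.4218
Noncentrality parameter: δ = d·√n = 0.4218 × √70 = 3.5288
Two-sided α = 0.05 → critical value z_{0.025} = 1.960.
Power = Φ(δ − 1.960) + Φ(−δ − 1.960) = Φ(1.569) + Φ(-5.489) = 0.9417 + 0.0000 = 0.9417.

Power ≈ 0.942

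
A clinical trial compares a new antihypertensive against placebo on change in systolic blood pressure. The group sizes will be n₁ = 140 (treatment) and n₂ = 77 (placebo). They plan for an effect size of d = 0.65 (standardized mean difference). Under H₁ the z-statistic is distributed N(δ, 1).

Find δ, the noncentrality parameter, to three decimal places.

δ ≈ 4.581

δ = d / √(1/n₁ + 1/n₂) = 0.65 / √(1/140 + 1/77) = 4.5813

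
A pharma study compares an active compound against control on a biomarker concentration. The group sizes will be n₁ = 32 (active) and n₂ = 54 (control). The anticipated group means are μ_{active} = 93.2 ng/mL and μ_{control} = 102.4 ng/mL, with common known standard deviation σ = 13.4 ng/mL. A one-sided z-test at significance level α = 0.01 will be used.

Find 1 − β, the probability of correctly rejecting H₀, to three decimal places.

Standardized effect: d = |μ_{active} − μ_{control}| / σ = |93.2 − 102.4| / 13.4 = 0.6866
Noncentrality parameter: δ = d / √(1/n₁ + 1/n₂) = 0.6866 / √(1/32 + 1/54) = 3.0776
Critical value for a one-sided test at α = 0.01: z_α = 2.326.
Power = Φ(δ − 2.326) = Φ(0.751) = 0.7737.

Power ≈ 0.774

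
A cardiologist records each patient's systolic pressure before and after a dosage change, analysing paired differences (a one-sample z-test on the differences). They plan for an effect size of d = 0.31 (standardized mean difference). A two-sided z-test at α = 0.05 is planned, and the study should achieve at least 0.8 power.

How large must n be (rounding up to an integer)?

For power 0.8 need Φ(δ − z_{0.025}) = 0.8, so δ = z_{0.025} + z_{0.20} = 1.960 + 0.842 = 2.802.
(For δ > 0 the lower-tail rejection region contributes negligibly to power, so the one-term inversion is standard.)
δ = d·√n ⇒ n = (δ/d)² = (2.802 / 0.31)² = 81.67.
Round up to the next whole unit.

n = 82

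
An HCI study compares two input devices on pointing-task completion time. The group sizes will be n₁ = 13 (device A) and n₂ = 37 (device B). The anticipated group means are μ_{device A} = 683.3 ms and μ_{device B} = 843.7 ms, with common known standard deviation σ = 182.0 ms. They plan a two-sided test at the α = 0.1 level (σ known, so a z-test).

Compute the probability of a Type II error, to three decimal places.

β ≈ 0.138

Standardized effect: d = |μ_{device A} − μ_{device B}| / σ = |683.3 − 843.7| / 182.0 = 0.8813
Noncentrality parameter: δ = d / √(1/n₁ + 1/n₂) = 0.8813 / √(1/13 + 1/37) = 2.7335
Two-sided α = 0.1 → critical value z_{0.05} = 1.645.
Power = Φ(δ − 1.645) + Φ(−δ − 1.645) = Φ(1.089) + Φ(-4.378) = 0.8618 + 0.0000 = 0.8619.
Type II error: β = 1 − power = 1 − 0.8619 = 0.1381.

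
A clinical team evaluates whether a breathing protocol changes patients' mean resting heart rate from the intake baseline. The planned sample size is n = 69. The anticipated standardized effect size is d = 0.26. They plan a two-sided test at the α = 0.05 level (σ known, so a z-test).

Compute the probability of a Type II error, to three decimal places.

Noncentrality parameter: δ = d·√n = 0.26 × √69 = 2.1597
Critical value for a two-sided test at α = 0.05: z_{α/2} = 1.960.
Power = Φ(δ − 1.960) + Φ(−δ − 1.960) = Φ(0.200) + Φ(-4.120) = 0.5792 + 0.0000 = 0.5792.
Type II error: β = 1 − power = 1 − 0.5792 = 0.4208.

β ≈ 0.421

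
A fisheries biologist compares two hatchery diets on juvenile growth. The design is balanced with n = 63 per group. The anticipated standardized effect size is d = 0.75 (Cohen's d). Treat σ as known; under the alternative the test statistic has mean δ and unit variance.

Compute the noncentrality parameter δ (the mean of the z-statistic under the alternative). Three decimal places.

δ ≈ 4.209

The noncentrality parameter scales effect size by the design's sample-size factor: δ = d·√(n/2) = 0.75 × √(63/2) = 4.2094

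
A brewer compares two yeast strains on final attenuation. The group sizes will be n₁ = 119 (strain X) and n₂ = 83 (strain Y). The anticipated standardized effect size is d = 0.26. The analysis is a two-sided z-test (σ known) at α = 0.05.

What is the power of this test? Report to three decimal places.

Noncentrality parameter: δ = d / √(1/n₁ + 1/n₂) = 0.26 / √(1/119 + 1/83) = 1.8181
Critical value for a two-sided test at α = 0.05: z_{α/2} = 1.960.
Power = Φ(δ − 1.960) + Φ(−δ − 1.960) = Φ(-0.142) + Φ(-3.778) = 0.4436 + 0.0001 = 0.4437.

Power ≈ 0.444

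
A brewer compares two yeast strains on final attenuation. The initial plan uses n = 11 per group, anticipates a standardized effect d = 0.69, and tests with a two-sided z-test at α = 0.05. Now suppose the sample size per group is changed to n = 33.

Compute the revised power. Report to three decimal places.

Power ≈ 0.800

With n = 33 per group: δ = d·√(n/2) = 0.69 × √(33/2) = 2.8028. Critical value z_{0.025} = 1.960.
Revised power = Φ(δ − 1.960) + Φ(−δ − 1.960) = Φ(0.843) + Φ(-4.763) = 0.8003 + 0.0000 = 0.8003.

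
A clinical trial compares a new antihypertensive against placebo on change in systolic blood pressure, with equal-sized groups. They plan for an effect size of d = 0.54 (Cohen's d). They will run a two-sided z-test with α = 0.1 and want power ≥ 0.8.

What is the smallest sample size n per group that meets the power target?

n = 43 per group

Set Φ(δ − 1.645) = 0.8; then δ − 1.645 = Φ⁻¹(0.8) = 0.842, giving δ = 2.486.
(Ignoring the negligible lower-tail rejection probability gives the usual closed-form inversion.)
δ = d·√(n/2) ⇒ n = 2(δ/d)² = 2 × (2.486 / 0.54)² = 42.40.
Rounding up, n = 43 per group.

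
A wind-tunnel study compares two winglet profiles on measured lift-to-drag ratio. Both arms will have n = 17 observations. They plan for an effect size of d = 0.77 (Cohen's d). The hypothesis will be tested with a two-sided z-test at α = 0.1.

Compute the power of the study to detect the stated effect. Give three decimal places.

Power ≈ 0.726

Noncentrality parameter: δ = d·√(n/2) = 0.77 × √(17/2) = 2.2449
Two-sided α = 0.1 → critical value z_{0.05} = 1.645.
Power = Φ(δ − 1.645) + Φ(−δ − 1.645) = Φ(0.600) + Φ(-3.890) = 0.7258 + 0.0001 = 0.7258.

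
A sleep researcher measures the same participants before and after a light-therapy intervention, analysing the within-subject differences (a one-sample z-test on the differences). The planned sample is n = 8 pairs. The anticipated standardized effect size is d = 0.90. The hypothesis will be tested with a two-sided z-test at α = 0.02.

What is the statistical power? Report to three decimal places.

Power ≈ 0.587

Noncentrality parameter: δ = d·√n = 0.90 × √8 = 2.5456
Two-sided α = 0.02 → critical value z_{0.01} = 2.326.
Power = Φ(δ − 2.326) + Φ(−δ − 2.326) = Φ(0.219) + Φ(-4.872) = 0.5868 + 0.0000 = 0.5868.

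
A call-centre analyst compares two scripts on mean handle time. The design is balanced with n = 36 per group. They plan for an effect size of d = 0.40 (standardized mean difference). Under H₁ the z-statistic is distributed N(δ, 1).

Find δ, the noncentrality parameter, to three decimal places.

The noncentrality parameter scales effect size by the design's sample-size factor: δ = d·√(n/2) = 0.40 × √(36/2) = 1.6971

δ ≈ 1.697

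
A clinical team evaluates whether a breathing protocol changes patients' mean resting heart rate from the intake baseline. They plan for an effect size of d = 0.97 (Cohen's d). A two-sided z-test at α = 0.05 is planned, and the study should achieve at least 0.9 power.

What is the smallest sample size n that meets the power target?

Set Φ(δ − 1.960) = 0.9; then δ − 1.960 = Φ⁻¹(0.9) = 1.282, giving δ = 3.242.
(For δ > 0 the lower-tail rejection region contributes negligibly to power, so the one-term inversion is standard.)
δ = d·√n ⇒ n = (δ/d)² = (3.242 / 0.97)² = 11.17.
Round up to the next whole unit.

n = 12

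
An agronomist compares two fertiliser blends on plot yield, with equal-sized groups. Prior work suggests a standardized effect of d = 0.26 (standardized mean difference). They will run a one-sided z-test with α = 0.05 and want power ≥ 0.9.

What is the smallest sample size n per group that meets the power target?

n = 254 per group

For power 0.9 need Φ(δ − z_{0.05}) = 0.9, so δ = z_{0.05} + z_{0.10} = 1.645 + 1.282 = 2.926.
δ = d·√(n/2) ⇒ n = 2(δ/d)² = 2 × (2.926 / 0.26)² = 253.37.
Rounding up, n = 254 per group.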